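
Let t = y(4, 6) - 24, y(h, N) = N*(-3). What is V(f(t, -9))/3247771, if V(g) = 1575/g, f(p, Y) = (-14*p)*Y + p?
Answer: -75/824933834 ≈ -9.0916e-8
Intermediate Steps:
y(h, N) = -3*N
t = -42 (t = -3*6 - 24 = -18 - 24 = -42)
f(p, Y) = p - 14*Y*p (f(p, Y) = -14*Y*p + p = p - 14*Y*p)
V(f(t, -9))/3247771 = (1575/((-42*(1 - 14*(-9)))))/3247771 = (1575/((-42*(1 + 126))))*(1/3247771) = (1575/((-42*127)))*(1/3247771) = (1575/(-5334))*(1/3247771) = (1575*(-1/5334))*(1/3247771) = -75/254*1/3247771 = -75/824933834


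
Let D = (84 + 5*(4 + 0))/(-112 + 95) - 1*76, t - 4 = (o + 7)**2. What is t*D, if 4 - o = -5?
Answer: -362960/17 ≈ -21351.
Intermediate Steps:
o = 9 (o = 4 - 1*(-5) = 4 + 5 = 9)
t = 260 (t = 4 + (9 + 7)**2 = 4 + 16**2 = 4 + 256 = 260)
D = -1396/17 (D = (84 + 5*4)/(-17) - 76 = (84 + 20)*(-1/17) - 76 = 104*(-1/17) - 76 = -104/17 - 76 = -1396/17 ≈ -82.118)
t*D = 260*(-1396/17) = -362960/17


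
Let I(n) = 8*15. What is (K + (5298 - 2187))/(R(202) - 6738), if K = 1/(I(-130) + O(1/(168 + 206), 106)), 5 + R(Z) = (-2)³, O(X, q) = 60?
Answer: -559981/1215180 ≈ -0.46082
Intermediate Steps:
I(n) = 120
R(Z) = -13 (R(Z) = -5 + (-2)³ = -5 - 8 = -13)
K = 1/180 (K = 1/(120 + 60) = 1/180 ≈ 0.0055556)
(K + (5298 - 2187))/(R(202) - 6738) = (1/180 + (5298 - 2187))/(-13 - 6738) = (1/180 + 3111)/(-6751) = (559981/180)*(-1/6751) = -559981/1215180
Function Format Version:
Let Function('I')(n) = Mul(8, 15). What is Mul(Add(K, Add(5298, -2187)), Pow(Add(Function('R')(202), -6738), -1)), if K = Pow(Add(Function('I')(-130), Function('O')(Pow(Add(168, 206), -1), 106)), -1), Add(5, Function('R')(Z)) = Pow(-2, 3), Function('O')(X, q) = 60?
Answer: Rational(-559981, 1215180) ≈ -0.46082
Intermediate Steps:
Function('I')(n) = 120
Function('R')(Z) = -13 (Function('R')(Z) = Add(-5, Pow(-2, 3)) = Add(-5, -8) = -13)
K = Rational(1, 180) (K = Pow(Add(120, 60), -1) = Pow(180, -1) = Rational(1, 180) ≈ 0.0055556)
Mul(Add(K, Add(5298, -2187)), Pow(Add(Function('R')(202), -6738), -1)) = Mul(Add(Rational(1, 180), Add(5298, -2187)), Pow(Add(-13, -6738), -1)) = Mul(Add(Rational(1, 180), 3111), Pow(-6751, -1)) = Mul(Rational(559981, 180), Rational(-1, 6751)) = Rational(-559981, 1215180)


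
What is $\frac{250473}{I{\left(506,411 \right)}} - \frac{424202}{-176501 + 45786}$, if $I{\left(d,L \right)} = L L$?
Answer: $\frac{34799068079}{7360169505} \approx 4.728$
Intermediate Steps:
$I{\left(d,L \right)} = L^{2}$
$\frac{250473}{I{\left(506,411 \right)}} - \frac{424202}{-176501 + 45786} = \frac{250473}{411^{2}} - \frac{424202}{-176501 + 45786} = \frac{250473}{168921} - \frac{424202}{-130715} = 250473 \cdot \frac{1}{168921} - - \frac{424202}{130715} = \frac{83491}{56307} + \frac{424202}{130715} = \frac{34799068079}{7360169505}$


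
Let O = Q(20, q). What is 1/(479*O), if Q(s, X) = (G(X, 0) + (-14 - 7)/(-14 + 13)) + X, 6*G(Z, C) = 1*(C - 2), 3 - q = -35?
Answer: 3/84304 ≈ 3.5585e-5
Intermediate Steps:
q = 38 (q = 3 - 1*(-35) = 3 + 35 = 38)
G(Z, C) = -⅓ + C/6 (G(Z, C) = (1*(C - 2))/6 = (1*(-2 + C))/6 = (-2 + C)/6 = -⅓ + C/6)
Q(s, X) = 62/3 + X (Q(s, X) = ((-⅓ + (⅙)*0) + (-14 - 7)/(-14 + 13)) + X = ((-⅓ + 0) - 21/(-1)) + X = (-⅓ - 21*(-1)) + X = (-⅓ + 21) + X = 62/3 + X)
O = 176/3 (O = 62/3 + 38 = 176/3 ≈ 58.667)
1/(479*O) = 1/(479*(176/3)) = (1/479)*(3/176) = 3/84304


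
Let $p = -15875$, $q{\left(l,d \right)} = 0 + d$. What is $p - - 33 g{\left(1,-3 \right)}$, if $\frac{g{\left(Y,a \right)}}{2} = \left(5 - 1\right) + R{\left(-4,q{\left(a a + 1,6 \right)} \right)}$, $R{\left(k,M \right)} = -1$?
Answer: $-15677$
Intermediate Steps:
$q{\left(l,d \right)} = d$
$g{\left(Y,a \right)} = 6$ ($g{\left(Y,a \right)} = 2 \left(\left(5 - 1\right) - 1\right) = 2 \left(4 - 1\right) = 2 \cdot 3 = 6$)
$p - - 33 g{\left(1,-3 \right)} = -15875 - \left(-33\right) 6 = -15875 - -198 = -15875 + 198 = -15677$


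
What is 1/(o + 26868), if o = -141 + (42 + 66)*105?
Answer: 1/38067 ≈ 2.6269e-5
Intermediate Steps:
o = 11199 (o = -141 + 108*105 = -141 + 11340 = 11199)
1/(o + 26868) = 1/(11199 + 26868) = 1/38067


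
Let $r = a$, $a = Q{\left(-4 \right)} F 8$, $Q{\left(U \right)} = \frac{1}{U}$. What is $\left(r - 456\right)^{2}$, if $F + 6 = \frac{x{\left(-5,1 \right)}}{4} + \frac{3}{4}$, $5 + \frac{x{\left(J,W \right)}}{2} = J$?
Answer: $\frac{758641}{4} \approx 1.8966 \cdot 10^{5}$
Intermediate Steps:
$x{\left(J,W \right)} = -10 + 2 J$
$F = - \frac{41}{4}$ ($F = -6 + \left(\frac{-10 + 2 \left(-5\right)}{4} + \frac{3}{4}\right) = -6 + \left(\left(-10 - 10\right) \frac{1}{4} + 3 \cdot \frac{1}{4}\right) = -6 + \left(\left(-20\right) \frac{1}{4} + \frac{3}{4}\right) = -6 + \left(-5 + \frac{3}{4}\right) = -6 - \frac{17}{4} = - \frac{41}{4} \approx -10.25$)
$a = \frac{41}{2}$ ($a = \frac{1}{-4} \left(- \frac{41}{4}\right) 8 = \left(- \frac{1}{4}\right) \left(- \frac{41}{4}\right) 8 = \frac{41}{16} \cdot 8 = \frac{41}{2} \approx 20.5$)
$r = \frac{41}{2} \approx 20.5$
$\left(r - 456\right)^{2} = \left(\frac{41}{2} - 456\right)^{2} = \left(- \frac{871}{2}\right)^{2} = \frac{758641}{4}$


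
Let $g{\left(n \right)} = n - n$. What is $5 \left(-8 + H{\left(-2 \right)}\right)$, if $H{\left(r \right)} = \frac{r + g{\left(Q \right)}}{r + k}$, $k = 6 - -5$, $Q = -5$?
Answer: $- \frac{370}{9} \approx -41.111$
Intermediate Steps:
$k = 11$ ($k = 6 + 5 = 11$)
$g{\left(n \right)} = 0$
$H{\left(r \right)} = \frac{r}{11 + r}$ ($H{\left(r \right)} = \frac{r + 0}{r + 11} = \frac{r}{11 + r}$)
$5 \left(-8 + H{\left(-2 \right)}\right) = 5 \left(-8 - \frac{2}{11 - 2}\right) = 5 \left(-8 - \frac{2}{9}\right) = 5 \left(- \frac{74}{9}\right) = - \frac{370}{9}$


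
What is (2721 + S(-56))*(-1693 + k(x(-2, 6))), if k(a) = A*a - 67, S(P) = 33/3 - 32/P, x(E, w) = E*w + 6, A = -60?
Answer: -3825600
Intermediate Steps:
x(E, w) = 6 + E*w
S(P) = 11 - 32/P (S(P) = 33*(⅓) - 32/P = 11 - 32/P)
k(a) = -67 - 60*a (k(a) = -60*a - 67 = -67 - 60*a)
(2721 + S(-56))*(-1693 + k(x(-2, 6))) = (2721 + (11 - 32/(-56)))*(-1693 + (-67 - 60*(6 - 2*6))) = (2721 + (11 - 32*(-1/56)))*(-1693 + (-67 - 60*(6 - 12))) = (2721 + (11 + 4/7))*(-1693 + (-67 - 60*(-6))) = (2721 + 81/7)*(-1693 + (-67 + 360)) = 19128*(-1693 + 293)/7 = (19128/7)*(-1400) = -3825600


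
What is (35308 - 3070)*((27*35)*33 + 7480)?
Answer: 1246482270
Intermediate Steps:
(35308 - 3070)*((27*35)*33 + 7480) = 32238*(945*33 + 7480) = 32238*(31185 + 7480) = 32238*38665 = 1246482270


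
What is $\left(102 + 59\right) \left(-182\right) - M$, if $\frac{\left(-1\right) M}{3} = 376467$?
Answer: $1100099$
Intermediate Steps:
$M = -1129401$ ($M = \left(-3\right) 376467 = -1129401$)
$\left(102 + 59\right) \left(-182\right) - M = \left(102 + 59\right) \left(-182\right) - -1129401 = 161 \left(-182\right) + 1129401 = -29302 + 1129401 = 1100099$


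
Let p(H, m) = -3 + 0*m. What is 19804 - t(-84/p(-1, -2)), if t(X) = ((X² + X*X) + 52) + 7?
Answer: 18177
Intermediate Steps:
p(H, m) = -3 (p(H, m) = -3 + 0 = -3)
t(X) = 59 + 2*X² (t(X) = ((X² + X²) + 52) + 7 = (2*X² + 52) + 7 = (52 + 2*X²) + 7 = 59 + 2*X²)
19804 - t(-84/p(-1, -2)) = 19804 - (59 + 2*(-84/(-3))²) = 19804 - (59 + 2*(-84*(-1)/3)²) = 19804 - (59 + 2*(-7*(-4))²) = 19804 - (59 + 2*28²) = 19804 - (59 + 2*784) = 19804 - (59 + 1568) = 19804 - 1*1627 = 19804 - 1627 = 18177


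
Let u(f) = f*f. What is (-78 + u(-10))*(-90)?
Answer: -1980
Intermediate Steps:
u(f) = f²
(-78 + u(-10))*(-90) = (-78 + (-10)²)*(-90) = (-78 + 100)*(-90) = 22*(-90) = -1980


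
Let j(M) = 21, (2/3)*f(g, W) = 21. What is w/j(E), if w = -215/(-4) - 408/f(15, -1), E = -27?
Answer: 3427/1764 ≈ 1.9427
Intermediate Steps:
f(g, W) = 63/2 (f(g, W) = (3/2)*21 = 63/2)
w = 3427/84 (w = -215/(-4) - 408/63/2 = -215*(-¼) - 408*2/63 = 215/4 - 272/21 = 3427/84 ≈ 40.798)
w/j(E) = (3427/84)/21 = (3427/84)*(1/21) = 3427/1764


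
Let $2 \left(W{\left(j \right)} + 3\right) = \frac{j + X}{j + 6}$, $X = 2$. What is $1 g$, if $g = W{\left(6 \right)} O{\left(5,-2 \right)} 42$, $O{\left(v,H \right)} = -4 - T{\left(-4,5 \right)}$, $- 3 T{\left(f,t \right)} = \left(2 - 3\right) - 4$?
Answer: $\frac{1904}{3} \approx 634.67$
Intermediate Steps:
$T{\left(f,t \right)} = \frac{5}{3}$ ($T{\left(f,t \right)} = - \frac{\left(2 - 3\right) - 4}{3} = - \frac{-1 - 4}{3} = \left(- \frac{1}{3}\right) \left(-5\right) = \frac{5}{3}$)
$W{\left(j \right)} = -3 + \frac{2 + j}{2 \left(6 + j\right)}$ ($W{\left(j \right)} = -3 + \frac{\left(j + 2\right) \frac{1}{j + 6}}{2} = -3 + \frac{\left(2 + j\right) \frac{1}{6 + j}}{2} = -3 + \frac{\frac{1}{6 + j} \left(2 + j\right)}{2} = -3 + \frac{2 + j}{2 \left(6 + j\right)}$)
$O{\left(v,H \right)} = - \frac{17}{3}$ ($O{\left(v,H \right)} = -4 - \frac{5}{3} = - \frac{17}{3}$)
$g = \frac{1904}{3}$ ($g = \frac{-34 - 30}{2 \left(6 + 6\right)} \left(- \frac{17}{3}\right) 42 = \frac{-34 - 30}{2 \cdot 12} \left(- \frac{17}{3}\right) 42 = \frac{1}{2} \cdot \frac{1}{12} \left(-64\right) \left(- \frac{17}{3}\right) 42 = \left(- \frac{8}{3}\right) \left(- \frac{17}{3}\right) 42 = \frac{136}{9} \cdot 42 = \frac{1904}{3} \approx 634.67$)
$1 g = 1 \cdot \frac{1904}{3} = \frac{1904}{3}$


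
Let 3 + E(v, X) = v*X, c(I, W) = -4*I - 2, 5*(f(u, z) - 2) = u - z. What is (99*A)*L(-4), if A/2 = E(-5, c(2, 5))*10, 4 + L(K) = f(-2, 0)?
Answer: -223344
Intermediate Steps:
f(u, z) = 2 - z/5 + u/5 (f(u, z) = 2 + (u - z)/5 = 2 + (-z/5 + u/5) = 2 - z/5 + u/5)
L(K) = -12/5 (L(K) = -4 + (2 - 1/5*0 + (1/5)*(-2)) = -4 + (2 + 0 - 2/5) = -4 + 8/5 = -12/5)
c(I, W) = -2 - 4*I
E(v, X) = -3 + X*v (E(v, X) = -3 + v*X = -3 + X*v)
A = 940 (A = 2*((-3 + (-2 - 4*2)*(-5))*10) = 2*((-3 + (-2 - 8)*(-5))*10) = 2*((-3 - 10*(-5))*10) = 2*((-3 + 50)*10) = 2*(47*10) = 2*470 = 940)
(99*A)*L(-4) = (99*940)*(-12/5) = 93060*(-12/5) = -223344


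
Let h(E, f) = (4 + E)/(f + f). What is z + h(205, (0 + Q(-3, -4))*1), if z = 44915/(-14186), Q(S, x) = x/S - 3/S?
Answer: 2066453/49651 ≈ 41.620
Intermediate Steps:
Q(S, x) = -3/S + x/S
h(E, f) = (4 + E)/(2*f) (h(E, f) = (4 + E)/((2*f)) = (4 + E)*(1/(2*f)) = (4 + E)/(2*f))
z = -44915/14186 (z = 44915*(-1/14186) = -44915/14186 ≈ -3.1661)
z + h(205, (0 + Q(-3, -4))*1) = -44915/14186 + (4 + 205)/(2*(((0 + (-3 - 4)/(-3))*1))) = -44915/14186 + (1/2)*209/((0 - 1/3*(-7))*1) = -44915/14186 + (1/2)*209/((0 + 7/3)*1) = -44915/14186 + (1/2)*209/((7/3)*1) = -44915/14186 + (1/2)*209/(7/3) = -44915/14186 + (1/2)*(3/7)*209 = -44915/14186 + 627/14 = 2066453/49651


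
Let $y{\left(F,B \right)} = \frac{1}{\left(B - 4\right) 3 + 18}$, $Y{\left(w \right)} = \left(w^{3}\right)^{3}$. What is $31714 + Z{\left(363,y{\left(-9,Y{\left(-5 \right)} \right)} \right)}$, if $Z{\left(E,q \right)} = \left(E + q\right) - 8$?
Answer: $\frac{187904104460}{5859369} \approx 32069.0$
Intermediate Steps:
$Y{\left(w \right)} = w^{9}$
$y{\left(F,B \right)} = \frac{1}{6 + 3 B}$ ($y{\left(F,B \right)} = \frac{1}{\left(-4 + B\right) 3 + 18} = \frac{1}{\left(-12 + 3 B\right) + 18} = \frac{1}{6 + 3 B}$)
$Z{\left(E,q \right)} = -8 + E + q$
$31714 + Z{\left(363,y{\left(-9,Y{\left(-5 \right)} \right)} \right)} = 31714 + \left(-8 + 363 + \frac{1}{3 \left(2 + \left(-5\right)^{9}\right)}\right) = 31714 + \left(-8 + 363 + \frac{1}{3 \left(2 - 1953125\right)}\right) = 31714 + \left(-8 + 363 + \frac{1}{3 \left(-1953123\right)}\right) = 31714 + \left(-8 + 363 + \frac{1}{3} \left(- \frac{1}{1953123}\right)\right) = 31714 - - \frac{2080075994}{5859369} = 31714 + \frac{2080075994}{5859369} = \frac{187904104460}{5859369}$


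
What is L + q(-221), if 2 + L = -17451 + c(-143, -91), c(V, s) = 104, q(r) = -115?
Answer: -17464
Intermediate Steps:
L = -17349 (L = -2 + (-17451 + 104) = -2 - 17347 = -17349)
L + q(-221) = -17349 - 115 = -17464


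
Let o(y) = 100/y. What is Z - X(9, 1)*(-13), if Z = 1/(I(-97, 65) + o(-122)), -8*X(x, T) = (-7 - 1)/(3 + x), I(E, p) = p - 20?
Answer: 35767/32340 ≈ 1.1060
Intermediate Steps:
I(E, p) = -20 + p
X(x, T) = 1/(3 + x) (X(x, T) = -(-7 - 1)/(8*(3 + x)) = -(-1)/(3 + x) = 1/(3 + x))
Z = 61/2695 (Z = 1/((-20 + 65) + 100/(-122)) = 1/(45 + 100*(-1/122)) = 1/(45 - 50/61) = 1/(2695/61) = 61/2695 ≈ 0.022635)
Z - X(9, 1)*(-13) = 61/2695 - (-13)/(3 + 9) = 61/2695 - (-13)/12 = 61/2695 - 1*(-13/12) = 61/2695 + 13/12 = 35767/32340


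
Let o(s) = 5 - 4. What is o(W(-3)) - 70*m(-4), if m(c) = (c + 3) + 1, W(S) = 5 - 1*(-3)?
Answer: 1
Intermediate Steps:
W(S) = 8 (W(S) = 5 + 3 = 8)
o(s) = 1
m(c) = 4 + c (m(c) = (3 + c) + 1 = 4 + c)
o(W(-3)) - 70*m(-4) = 1 - 70*(4 - 4) = 1 - 70*0 = 1 + 0 = 1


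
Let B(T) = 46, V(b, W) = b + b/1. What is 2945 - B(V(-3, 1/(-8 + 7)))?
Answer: 2899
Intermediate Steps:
V(b, W) = 2*b (V(b, W) = b + b*1 = b + b = 2*b)
2945 - B(V(-3, 1/(-8 + 7))) = 2945 - 1*46 = 2945 - 46 = 2899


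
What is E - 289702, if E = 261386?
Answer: -28316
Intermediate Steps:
E - 289702 = 261386 - 289702 = -28316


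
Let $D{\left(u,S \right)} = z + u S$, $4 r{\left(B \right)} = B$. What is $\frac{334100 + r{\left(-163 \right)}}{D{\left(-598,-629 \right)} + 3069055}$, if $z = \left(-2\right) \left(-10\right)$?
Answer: $\frac{1336237}{13780868} \approx 0.096963$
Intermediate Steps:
$z = 20$
$r{\left(B \right)} = \frac{B}{4}$
$D{\left(u,S \right)} = 20 + S u$ ($D{\left(u,S \right)} = 20 + u S = 20 + S u$)
$\frac{334100 + r{\left(-163 \right)}}{D{\left(-598,-629 \right)} + 3069055} = \frac{334100 + \frac{1}{4} \left(-163\right)}{\left(20 - -376142\right) + 3069055} = \frac{334100 - \frac{163}{4}}{\left(20 + 376142\right) + 3069055} = \frac{1336237}{4 \left(376162 + 3069055\right)} = \frac{1336237}{4 \cdot 3445217} = \frac{1336237}{4} \cdot \frac{1}{3445217} = \frac{1336237}{13780868}$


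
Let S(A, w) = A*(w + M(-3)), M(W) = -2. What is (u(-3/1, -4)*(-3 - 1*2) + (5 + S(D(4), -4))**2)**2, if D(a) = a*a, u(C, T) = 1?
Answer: 68492176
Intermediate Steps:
D(a) = a**2
S(A, w) = A*(-2 + w) (S(A, w) = A*(w - 2) = A*(-2 + w))
(u(-3/1, -4)*(-3 - 1*2) + (5 + S(D(4), -4))**2)**2 = (1*(-3 - 1*2) + (5 + 4**2*(-2 - 4))**2)**2 = (1*(-3 - 2) + (5 + 16*(-6))**2)**2 = (1*(-5) + (5 - 96)**2)**2 = (-5 + (-91)**2)**2 = (-5 + 8281)**2 = 8276**2 = 68492176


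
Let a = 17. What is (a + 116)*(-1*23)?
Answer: -3059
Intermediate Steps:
(a + 116)*(-1*23) = (17 + 116)*(-1*23) = 133*(-23) = -3059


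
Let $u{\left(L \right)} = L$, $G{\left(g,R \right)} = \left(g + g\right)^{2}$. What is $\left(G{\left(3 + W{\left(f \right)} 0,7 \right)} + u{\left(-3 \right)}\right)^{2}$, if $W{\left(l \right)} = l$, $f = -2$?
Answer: $1089$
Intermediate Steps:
$G{\left(g,R \right)} = 4 g^{2}$ ($G{\left(g,R \right)} = \left(2 g\right)^{2} = 4 g^{2}$)
$\left(G{\left(3 + W{\left(f \right)} 0,7 \right)} + u{\left(-3 \right)}\right)^{2} = \left(4 \left(3 - 0\right)^{2} - 3\right)^{2} = \left(4 \left(3 + 0\right)^{2} - 3\right)^{2} = \left(4 \cdot 3^{2} - 3\right)^{2} = \left(4 \cdot 9 - 3\right)^{2} = \left(36 - 3\right)^{2} = 33^{2} = 1089$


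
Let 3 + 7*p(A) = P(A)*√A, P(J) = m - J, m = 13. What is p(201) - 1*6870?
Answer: -48093/7 - 188*√201/7 ≈ -7251.2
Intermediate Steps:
P(J) = 13 - J
p(A) = -3/7 + √A*(13 - A)/7 (p(A) = -3/7 + ((13 - A)*√A)/7 = -3/7 + (√A*(13 - A))/7 = -3/7 + √A*(13 - A)/7)
p(201) - 1*6870 = (-3/7 + √201*(13 - 1*201)/7) - 1*6870 = (-3/7 + √201*(13 - 201)/7) - 6870 = (-3/7 + (⅐)*√201*(-188)) - 6870 = (-3/7 - 188*√201/7) - 6870 = -48093/7 - 188*√201/7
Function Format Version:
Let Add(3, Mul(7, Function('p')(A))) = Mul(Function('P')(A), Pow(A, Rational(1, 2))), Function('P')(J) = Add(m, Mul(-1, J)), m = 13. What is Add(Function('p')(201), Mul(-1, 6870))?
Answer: Add(Rational(-48093, 7), Mul(Rational(-188, 7), Pow(201, Rational(1, 2)))) ≈ -7251.2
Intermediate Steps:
Function('P')(J) = Add(13, Mul(-1, J))
Function('p')(A) = Add(Rational(-3, 7), Mul(Rational(1, 7), Pow(A, Rational(1, 2)), Add(13, Mul(-1, A)))) (Function('p')(A) = Add(Rational(-3, 7), Mul(Rational(1, 7), Mul(Add(13, Mul(-1, A)), Pow(A, Rational(1, 2))))) = Add(Rational(-3, 7), Mul(Rational(1, 7), Mul(Pow(A, Rational(1, 2)), Add(13, Mul(-1, A))))) = Add(Rational(-3, 7), Mul(Rational(1, 7), Pow(A, Rational(1, 2)), Add(13, Mul(-1, A)))))
Add(Function('p')(201), Mul(-1, 6870)) = Add(Add(Rational(-3, 7), Mul(Rational(1, 7), Pow(201, Rational(1, 2)), Add(13, Mul(-1, 201)))), Mul(-1, 6870)) = Add(Add(Rational(-3, 7), Mul(Rational(1, 7), Pow(201, Rational(1, 2)), Add(13, -201))), -6870) = Add(Add(Rational(-3, 7), Mul(Rational(1, 7), Pow(201, Rational(1, 2)), -188)), -6870) = Add(Add(Rational(-3, 7), Mul(Rational(-188, 7), Pow(201, Rational(1, 2)))), -6870) = Add(Rational(-48093, 7), Mul(Rational(-188, 7), Pow(201, Rational(1, 2))))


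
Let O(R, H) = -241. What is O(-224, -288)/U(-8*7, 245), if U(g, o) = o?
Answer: -241/245 ≈ -0.98367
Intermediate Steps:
O(-224, -288)/U(-8*7, 245) = -241/245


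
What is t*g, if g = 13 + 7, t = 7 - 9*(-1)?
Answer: 320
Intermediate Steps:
t = 16 (t = 7 + 9 = 16)
g = 20
t*g = 16*20 = 320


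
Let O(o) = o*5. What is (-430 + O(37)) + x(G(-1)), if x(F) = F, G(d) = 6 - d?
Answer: -238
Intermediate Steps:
O(o) = 5*o
(-430 + O(37)) + x(G(-1)) = (-430 + 5*37) + (6 - 1*(-1)) = (-430 + 185) + (6 + 1) = -245 + 7 = -238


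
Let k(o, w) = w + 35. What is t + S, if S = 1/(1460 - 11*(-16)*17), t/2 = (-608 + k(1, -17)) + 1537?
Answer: 8432089/4452 ≈ 1894.0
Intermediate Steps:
k(o, w) = 35 + w
t = 1894 (t = 2*((-608 + (35 - 17)) + 1537) = 2*((-608 + 18) + 1537) = 2*(-590 + 1537) = 2*947 = 1894)
S = 1/4452 (S = 1/(1460 + 176*17) = 1/(1460 + 2992) = 1/4452 ≈ 0.00022462)
t + S = 1894 + 1/4452 = 8432089/4452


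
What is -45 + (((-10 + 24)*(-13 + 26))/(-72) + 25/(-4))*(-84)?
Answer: 2077/3 ≈ 692.33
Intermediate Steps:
-45 + (((-10 + 24)*(-13 + 26))/(-72) + 25/(-4))*(-84) = -45 + ((14*13)*(-1/72) + 25*(-¼))*(-84) = -45 + (182*(-1/72) - 25/4)*(-84) = -45 + (-91/36 - 25/4)*(-84) = -45 - 79/9*(-84) = -45 + 2212/3 = 2077/3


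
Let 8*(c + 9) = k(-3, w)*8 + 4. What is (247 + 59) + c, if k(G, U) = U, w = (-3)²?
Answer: 613/2 ≈ 306.50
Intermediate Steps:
w = 9
c = ½ (c = -9 + (9*8 + 4)/8 = -9 + (72 + 4)/8 = -9 + (⅛)*76 = -9 + 19/2 = ½ ≈ 0.50000)
(247 + 59) + c = (247 + 59) + ½ = 306 + ½ = 613/2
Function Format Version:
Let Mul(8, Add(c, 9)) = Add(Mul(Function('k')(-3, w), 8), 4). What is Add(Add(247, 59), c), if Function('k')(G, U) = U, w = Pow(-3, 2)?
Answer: Rational(613, 2) ≈ 306.50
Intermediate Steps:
w = 9
c = Rational(1, 2) (c = Add(-9, Mul(Rational(1, 8), Add(Mul(9, 8), 4))) = Add(-9, Mul(Rational(1, 8), Add(72, 4))) = Add(-9, Mul(Rational(1, 8), 76)) = Add(-9, Rational(19, 2)) = Rational(1, 2) ≈ 0.50000)
Add(Add(247, 59), c) = Add(Add(247, 59), Rational(1, 2)) = Add(306, Rational(1, 2)) = Rational(613, 2)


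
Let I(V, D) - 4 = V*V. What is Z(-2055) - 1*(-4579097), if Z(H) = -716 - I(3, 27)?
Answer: 4578368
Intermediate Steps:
I(V, D) = 4 + V**2 (I(V, D) = 4 + V*V = 4 + V**2)
Z(H) = -729 (Z(H) = -716 - (4 + 3**2) = -716 - (4 + 9) = -716 - 1*13 = -716 - 13 = -729)
Z(-2055) - 1*(-4579097) = -729 - 1*(-4579097) = -729 + 4579097 = 4578368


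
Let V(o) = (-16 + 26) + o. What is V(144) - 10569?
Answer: -10415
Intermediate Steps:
V(o) = 10 + o
V(144) - 10569 = (10 + 144) - 10569 = 154 - 10569 = -10415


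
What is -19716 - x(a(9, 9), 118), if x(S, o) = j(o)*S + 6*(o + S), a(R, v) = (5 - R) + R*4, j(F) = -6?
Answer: -20424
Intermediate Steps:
a(R, v) = 5 + 3*R (a(R, v) = (5 - R) + 4*R = 5 + 3*R)
x(S, o) = 6*o (x(S, o) = -6*S + 6*(o + S) = -6*S + 6*(S + o) = -6*S + (6*S + 6*o) = 6*o)
-19716 - x(a(9, 9), 118) = -19716 - 6*118 = -19716 - 1*708 = -19716 - 708 = -20424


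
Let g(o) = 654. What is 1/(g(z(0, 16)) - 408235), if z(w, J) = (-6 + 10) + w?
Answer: -1/407581 ≈ -2.4535e-6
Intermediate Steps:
z(w, J) = 4 + w
1/(g(z(0, 16)) - 408235) = 1/(654 - 408235) = 1/(-407581) = -1/407581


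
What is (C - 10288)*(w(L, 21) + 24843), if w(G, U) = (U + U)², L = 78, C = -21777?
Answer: -853153455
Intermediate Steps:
w(G, U) = 4*U² (w(G, U) = (2*U)² = 4*U²)
(C - 10288)*(w(L, 21) + 24843) = (-21777 - 10288)*(4*21² + 24843) = -32065*(4*441 + 24843) = -32065*(1764 + 24843) = -32065*26607 = -853153455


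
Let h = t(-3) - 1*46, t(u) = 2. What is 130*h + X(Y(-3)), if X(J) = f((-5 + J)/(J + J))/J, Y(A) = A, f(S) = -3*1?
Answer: -5719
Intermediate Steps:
f(S) = -3
h = -44 (h = 2 - 1*46 = 2 - 46 = -44)
X(J) = -3/J
130*h + X(Y(-3)) = 130*(-44) - 3/(-3) = -5720 - 3*(-⅓) = -5720 + 1 = -5719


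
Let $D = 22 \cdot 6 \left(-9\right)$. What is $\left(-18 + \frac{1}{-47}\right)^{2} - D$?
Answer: $\frac{3341701}{2209} \approx 1512.8$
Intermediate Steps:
$D = -1188$ ($D = 132 \left(-9\right) = -1188$)
$\left(-18 + \frac{1}{-47}\right)^{2} - D = \left(-18 + \frac{1}{-47}\right)^{2} - -1188 = \left(-18 - \frac{1}{47}\right)^{2} + 1188 = \left(- \frac{847}{47}\right)^{2} + 1188 = \frac{717409}{2209} + 1188 = \frac{3341701}{2209}$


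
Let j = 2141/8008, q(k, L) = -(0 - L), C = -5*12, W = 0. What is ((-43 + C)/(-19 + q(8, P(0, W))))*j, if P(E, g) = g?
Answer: 220523/152152 ≈ 1.4494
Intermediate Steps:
C = -60
q(k, L) = L (q(k, L) = -(-1)*L = L)
j = 2141/8008 (j = 2141*(1/8008) = 2141/8008 ≈ 0.26736)
((-43 + C)/(-19 + q(8, P(0, W))))*j = ((-43 - 60)/(-19 + 0))*(2141/8008) = -103/(-19)*(2141/8008) = -103*(-1/19)*(2141/8008) = (103/19)*(2141/8008) = 220523/152152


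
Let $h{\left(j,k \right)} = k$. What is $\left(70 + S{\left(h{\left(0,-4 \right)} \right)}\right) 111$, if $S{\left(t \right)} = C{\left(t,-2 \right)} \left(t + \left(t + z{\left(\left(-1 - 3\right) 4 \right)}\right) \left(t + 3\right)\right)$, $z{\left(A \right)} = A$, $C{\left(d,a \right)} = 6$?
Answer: $18426$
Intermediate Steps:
$S{\left(t \right)} = 6 t + 6 \left(-16 + t\right) \left(3 + t\right)$ ($S{\left(t \right)} = 6 \left(t + \left(t + \left(-1 - 3\right) 4\right) \left(t + 3\right)\right) = 6 \left(t + \left(t - 16\right) \left(3 + t\right)\right) = 6 \left(t + \left(-16 + t\right) \left(3 + t\right)\right) = 6 t + 6 \left(-16 + t\right) \left(3 + t\right)$)
$\left(70 + S{\left(h{\left(0,-4 \right)} \right)}\right) 111 = \left(70 - -96\right) 111 = \left(70 + \left(-288 + 288 + 6 \cdot 16\right)\right) 111 = \left(70 + \left(-288 + 288 + 96\right)\right) 111 = \left(70 + 96\right) 111 = 166 \cdot 111 = 18426$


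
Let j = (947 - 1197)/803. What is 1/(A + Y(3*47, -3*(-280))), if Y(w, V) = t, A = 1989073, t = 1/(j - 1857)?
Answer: 1491421/2966545241930 ≈ 5.0275e-7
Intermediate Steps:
j = -250/803 (j = -250*1/803 = -250/803 ≈ -0.31133)
t = -803/1491421 (t = 1/(-250/803 - 1857) = 1/(-1491421/803) = -803/1491421 ≈ -0.00053841)
Y(w, V) = -803/1491421
1/(A + Y(3*47, -3*(-280))) = 1/(1989073 - 803/1491421) = 1/(2966545241930/1491421) = 1491421/2966545241930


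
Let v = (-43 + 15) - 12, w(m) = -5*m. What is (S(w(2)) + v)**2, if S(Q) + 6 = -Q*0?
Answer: 2116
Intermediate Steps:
v = -40 (v = -28 - 12 = -40)
S(Q) = -6 (S(Q) = -6 - Q*0 = -6 + 0 = -6)
(S(w(2)) + v)**2 = (-6 - 40)**2 = (-46)**2 = 2116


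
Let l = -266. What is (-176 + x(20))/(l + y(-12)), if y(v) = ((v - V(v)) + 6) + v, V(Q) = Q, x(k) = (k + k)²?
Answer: -89/17 ≈ -5.2353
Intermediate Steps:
x(k) = 4*k² (x(k) = (2*k)² = 4*k²)
y(v) = 6 + v (y(v) = ((v - v) + 6) + v = (0 + 6) + v = 6 + v)
(-176 + x(20))/(l + y(-12)) = (-176 + 4*20²)/(-266 + (6 - 12)) = (-176 + 4*400)/(-266 - 6) = (-176 + 1600)/(-272) = 1424*(-1/272) = -89/17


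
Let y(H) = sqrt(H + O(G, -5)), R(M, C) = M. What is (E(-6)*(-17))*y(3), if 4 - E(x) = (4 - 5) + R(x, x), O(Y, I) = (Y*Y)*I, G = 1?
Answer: -187*I*sqrt(2) ≈ -264.46*I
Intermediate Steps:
O(Y, I) = I*Y**2 (O(Y, I) = Y**2*I = I*Y**2)
E(x) = 5 - x (E(x) = 4 - ((4 - 5) + x) = 4 - (-1 + x) = 4 + (1 - x) = 5 - x)
y(H) = sqrt(-5 + H) (y(H) = sqrt(H - 5*1**2) = sqrt(H - 5*1) = sqrt(H - 5) = sqrt(-5 + H))
(E(-6)*(-17))*y(3) = ((5 - 1*(-6))*(-17))*sqrt(-5 + 3) = ((5 + 6)*(-17))*sqrt(-2) = (11*(-17))*(I*sqrt(2)) = -187*I*sqrt(2)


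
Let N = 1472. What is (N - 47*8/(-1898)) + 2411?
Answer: 3685155/949 ≈ 3883.2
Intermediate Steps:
(N - 47*8/(-1898)) + 2411 = (1472 - 47*8/(-1898)) + 2411 = (1472 - 376*(-1/1898)) + 2411 = (1472 + 188/949) + 2411 = 1397116/949 + 2411 = 3685155/949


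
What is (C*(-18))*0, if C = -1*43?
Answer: 0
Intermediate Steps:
C = -43
(C*(-18))*0 = -43*(-18)*0 = 774*0 = 0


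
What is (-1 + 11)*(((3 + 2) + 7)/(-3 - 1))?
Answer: -30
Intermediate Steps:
(-1 + 11)*(((3 + 2) + 7)/(-3 - 1)) = 10*((5 + 7)/(-4)) = 10*(12*(-¼)) = 10*(-3) = -30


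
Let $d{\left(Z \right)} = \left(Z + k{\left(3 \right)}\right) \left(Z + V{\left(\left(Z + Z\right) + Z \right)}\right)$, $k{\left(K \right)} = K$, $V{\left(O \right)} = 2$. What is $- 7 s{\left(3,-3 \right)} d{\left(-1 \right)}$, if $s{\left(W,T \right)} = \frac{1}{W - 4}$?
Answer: $14$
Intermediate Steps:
$s{\left(W,T \right)} = \frac{1}{-4 + W}$
$d{\left(Z \right)} = \left(2 + Z\right) \left(3 + Z\right)$ ($d{\left(Z \right)} = \left(Z + 3\right) \left(Z + 2\right) = \left(3 + Z\right) \left(2 + Z\right) = \left(2 + Z\right) \left(3 + Z\right)$)
$- 7 s{\left(3,-3 \right)} d{\left(-1 \right)} = - \frac{7}{-4 + 3} \left(6 + \left(-1\right)^{2} + 5 \left(-1\right)\right) = - \frac{7}{-1} \left(6 + 1 - 5\right) = \left(-7\right) \left(-1\right) 2 = 7 \cdot 2 = 14$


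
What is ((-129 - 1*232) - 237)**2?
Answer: 357604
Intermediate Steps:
((-129 - 1*232) - 237)**2 = ((-129 - 232) - 237)**2 = (-361 - 237)**2 = (-598)**2 = 357604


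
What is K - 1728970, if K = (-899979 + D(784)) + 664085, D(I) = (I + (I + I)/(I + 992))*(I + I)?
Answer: -81492608/111 ≈ -7.3417e+5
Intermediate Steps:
D(I) = 2*I*(I + 2*I/(992 + I)) (D(I) = (I + (2*I)/(992 + I))*(2*I) = (I + 2*I/(992 + I))*(2*I) = 2*I*(I + 2*I/(992 + I)))
K = 110423062/111 (K = (-899979 + 2*784²*(994 + 784)/(992 + 784)) + 664085 = (-899979 + 2*614656*1778/1776) + 664085 = (-899979 + 2*614656*(1/1776)*1778) + 664085 = (-899979 + 136607296/111) + 664085 = 36709627/111 + 664085 = 110423062/111 ≈ 9.9480e+5)
K - 1728970 = 110423062/111 - 1728970 = -81492608/111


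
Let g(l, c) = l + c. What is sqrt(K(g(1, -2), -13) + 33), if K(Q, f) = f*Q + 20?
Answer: sqrt(66) ≈ 8.1240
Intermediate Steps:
g(l, c) = c + l
K(Q, f) = 20 + Q*f (K(Q, f) = Q*f + 20 = 20 + Q*f)
sqrt(K(g(1, -2), -13) + 33) = sqrt((20 + (-2 + 1)*(-13)) + 33) = sqrt((20 - 1*(-13)) + 33) = sqrt((20 + 13) + 33) = sqrt(33 + 33) = sqrt(66)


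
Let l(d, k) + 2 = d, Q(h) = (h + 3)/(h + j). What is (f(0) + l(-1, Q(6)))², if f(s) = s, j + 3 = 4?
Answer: 9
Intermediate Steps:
j = 1 (j = -3 + 4 = 1)
Q(h) = (3 + h)/(1 + h) (Q(h) = (h + 3)/(h + 1) = (3 + h)/(1 + h))
l(d, k) = -2 + d
(f(0) + l(-1, Q(6)))² = (0 + (-2 - 1))² = (0 - 3)² = (-3)² = 9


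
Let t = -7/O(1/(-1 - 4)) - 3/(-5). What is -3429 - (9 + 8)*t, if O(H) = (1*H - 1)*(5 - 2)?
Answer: -312503/90 ≈ -3472.3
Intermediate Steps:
O(H) = -3 + 3*H (O(H) = (H - 1)*3 = (-1 + H)*3 = -3 + 3*H)
t = 229/90 (t = -7/(-3 + 3/(-1 - 4)) - 3/(-5) = -7/(-3 + 3/(-5)) - 3*(-⅕) = -7/(-3 + 3*(-⅕)) + ⅗ = -7/(-3 - ⅗) + ⅗ = -7/(-18/5) + ⅗ = -7*(-5/18) + ⅗ = 35/18 + ⅗ = 229/90 ≈ 2.5444)
-3429 - (9 + 8)*t = -3429 - (9 + 8)*229/90 = -3429 - 17*229/90 = -3429 - 1*3893/90 = -3429 - 3893/90 = -312503/90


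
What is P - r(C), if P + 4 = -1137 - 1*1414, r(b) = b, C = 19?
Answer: -2574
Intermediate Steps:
P = -2555 (P = -4 + (-1137 - 1*1414) = -4 + (-1137 - 1414) = -4 - 2551 = -2555)
P - r(C) = -2555 - 1*19 = -2555 - 19 = -2574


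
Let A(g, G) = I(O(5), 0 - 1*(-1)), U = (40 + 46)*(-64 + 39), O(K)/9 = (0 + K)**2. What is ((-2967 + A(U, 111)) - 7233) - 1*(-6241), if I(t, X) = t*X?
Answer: -3734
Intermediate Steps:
O(K) = 9*K**2 (O(K) = 9*(0 + K)**2 = 9*K**2)
U = -2150 (U = 86*(-25) = -2150)
I(t, X) = X*t
A(g, G) = 225 (A(g, G) = (0 - 1*(-1))*(9*5**2) = (0 + 1)*(9*25) = 1*225 = 225)
((-2967 + A(U, 111)) - 7233) - 1*(-6241) = ((-2967 + 225) - 7233) - 1*(-6241) = (-2742 - 7233) + 6241 = -9975 + 6241 = -3734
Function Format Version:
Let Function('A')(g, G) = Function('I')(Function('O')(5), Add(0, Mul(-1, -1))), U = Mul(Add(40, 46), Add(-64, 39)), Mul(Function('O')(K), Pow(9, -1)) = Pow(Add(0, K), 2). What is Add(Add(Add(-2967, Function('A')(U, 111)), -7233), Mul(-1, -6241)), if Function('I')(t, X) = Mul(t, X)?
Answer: -3734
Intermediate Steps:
Function('O')(K) = Mul(9, Pow(K, 2)) (Function('O')(K) = Mul(9, Pow(Add(0, K), 2)) = Mul(9, Pow(K, 2)))
U = -2150 (U = Mul(86, -25) = -2150)
Function('I')(t, X) = Mul(X, t)
Function('A')(g, G) = 225 (Function('A')(g, G) = Mul(Add(0, Mul(-1, -1)), Mul(9, Pow(5, 2))) = Mul(Add(0, 1), Mul(9, 25)) = Mul(1, 225) = 225)
Add(Add(Add(-2967, Function('A')(U, 111)), -7233), Mul(-1, -6241)) = Add(Add(Add(-2967, 225), -7233), Mul(-1, -6241)) = Add(Add(-2742, -7233), 6241) = Add(-9975, 6241) = -3734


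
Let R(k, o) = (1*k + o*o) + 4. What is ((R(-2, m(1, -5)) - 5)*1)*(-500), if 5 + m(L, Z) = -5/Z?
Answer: -6500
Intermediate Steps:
m(L, Z) = -5 - 5/Z
R(k, o) = 4 + k + o**2 (R(k, o) = (k + o**2) + 4 = 4 + k + o**2)
((R(-2, m(1, -5)) - 5)*1)*(-500) = (((4 - 2 + (-5 - 5/(-5))**2) - 5)*1)*(-500) = (((4 - 2 + (-5 - 5*(-1/5))**2) - 5)*1)*(-500) = (((4 - 2 + (-5 + 1)**2) - 5)*1)*(-500) = (((4 - 2 + (-4)**2) - 5)*1)*(-500) = (((4 - 2 + 16) - 5)*1)*(-500) = ((18 - 5)*1)*(-500) = (13*1)*(-500) = 13*(-500) = -6500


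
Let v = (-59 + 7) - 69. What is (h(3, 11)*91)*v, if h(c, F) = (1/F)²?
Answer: -91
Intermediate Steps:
v = -121 (v = -52 - 69 = -121)
h(c, F) = F⁻²
(h(3, 11)*91)*v = (91/11²)*(-121) = ((1/121)*91)*(-121) = (91/121)*(-121) = -91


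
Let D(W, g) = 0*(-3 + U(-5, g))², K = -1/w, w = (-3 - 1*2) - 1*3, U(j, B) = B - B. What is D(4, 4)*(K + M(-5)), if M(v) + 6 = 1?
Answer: 0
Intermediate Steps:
M(v) = -5 (M(v) = -6 + 1 = -5)
U(j, B) = 0
w = -8 (w = (-3 - 2) - 3 = -5 - 3 = -8)
K = ⅛ (K = -1/(-8) = -1*(-⅛) = ⅛ ≈ 0.12500)
D(W, g) = 0 (D(W, g) = 0*(-3 + 0)² = 0*(-3)² = 0*9 = 0)
D(4, 4)*(K + M(-5)) = 0*(⅛ - 5) = 0*(-39/8) = 0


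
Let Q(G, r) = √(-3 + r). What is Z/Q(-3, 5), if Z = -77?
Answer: -77*√2/2 ≈ -54.447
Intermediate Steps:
Z/Q(-3, 5) = -77/√(-3 + 5) = -77/√2 = (√2/2)*(-77) = -77*√2/2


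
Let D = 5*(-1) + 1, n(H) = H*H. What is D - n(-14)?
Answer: -200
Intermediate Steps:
n(H) = H²
D = -4 (D = -5 + 1 = -4)
D - n(-14) = -4 - 1*(-14)² = -4 - 1*196 = -4 - 196 = -200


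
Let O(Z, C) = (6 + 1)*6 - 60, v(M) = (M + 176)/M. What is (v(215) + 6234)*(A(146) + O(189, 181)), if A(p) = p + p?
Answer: 367352074/215 ≈ 1.7086e+6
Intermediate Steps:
v(M) = (176 + M)/M
A(p) = 2*p
O(Z, C) = -18 (O(Z, C) = 7*6 - 60 = 42 - 60 = -18)
(v(215) + 6234)*(A(146) + O(189, 181)) = ((176 + 215)/215 + 6234)*(2*146 - 18) = ((1/215)*391 + 6234)*(292 - 18) = (391/215 + 6234)*274 = (1340701/215)*274 = 367352074/215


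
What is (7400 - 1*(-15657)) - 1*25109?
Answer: -2052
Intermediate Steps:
(7400 - 1*(-15657)) - 1*25109 = (7400 + 15657) - 25109 = 23057 - 25109 = -2052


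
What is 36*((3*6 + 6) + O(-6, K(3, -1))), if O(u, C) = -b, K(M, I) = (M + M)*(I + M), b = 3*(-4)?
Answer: 1296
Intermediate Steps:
b = -12
K(M, I) = 2*M*(I + M) (K(M, I) = (2*M)*(I + M) = 2*M*(I + M))
O(u, C) = 12 (O(u, C) = -1*(-12) = 12)
36*((3*6 + 6) + O(-6, K(3, -1))) = 36*((3*6 + 6) + 12) = 36*((18 + 6) + 12) = 36*(24 + 12) = 36*36 = 1296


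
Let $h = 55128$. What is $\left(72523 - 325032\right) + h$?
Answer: $-197381$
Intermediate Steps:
$\left(72523 - 325032\right) + h = \left(72523 - 325032\right) + 55128 = -252509 + 55128 = -197381$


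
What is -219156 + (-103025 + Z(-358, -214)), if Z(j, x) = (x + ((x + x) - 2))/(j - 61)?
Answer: -134993195/419 ≈ -3.2218e+5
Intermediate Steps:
Z(j, x) = (-2 + 3*x)/(-61 + j) (Z(j, x) = (x + (2*x - 2))/(-61 + j) = (x + (-2 + 2*x))/(-61 + j) = (-2 + 3*x)/(-61 + j))
-219156 + (-103025 + Z(-358, -214)) = -219156 + (-103025 + (-2 + 3*(-214))/(-61 - 358)) = -219156 + (-103025 + (-2 - 642)/(-419)) = -219156 + (-103025 - 1/419*(-644)) = -219156 + (-103025 + 644/419) = -219156 - 43166831/419 = -134993195/419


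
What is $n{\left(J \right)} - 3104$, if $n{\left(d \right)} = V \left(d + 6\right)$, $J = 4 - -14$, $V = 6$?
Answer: $-2960$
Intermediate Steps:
$J = 18$ ($J = 4 + 14 = 18$)
$n{\left(d \right)} = 36 + 6 d$ ($n{\left(d \right)} = 6 \left(d + 6\right) = 6 \left(6 + d\right) = 36 + 6 d$)
$n{\left(J \right)} - 3104 = \left(36 + 6 \cdot 18\right) - 3104 = \left(36 + 108\right) - 3104 = 144 - 3104 = -2960$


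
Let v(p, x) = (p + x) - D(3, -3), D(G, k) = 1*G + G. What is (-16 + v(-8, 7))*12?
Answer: -276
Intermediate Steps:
D(G, k) = 2*G (D(G, k) = G + G = 2*G)
v(p, x) = -6 + p + x (v(p, x) = (p + x) - 2*3 = (p + x) - 1*6 = (p + x) - 6 = -6 + p + x)
(-16 + v(-8, 7))*12 = (-16 + (-6 - 8 + 7))*12 = (-16 - 7)*12 = -23*12 = -276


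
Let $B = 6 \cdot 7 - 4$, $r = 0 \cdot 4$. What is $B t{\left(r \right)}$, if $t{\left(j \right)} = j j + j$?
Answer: $0$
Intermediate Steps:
$r = 0$
$B = 38$ ($B = 42 - 4 = 38$)
$t{\left(j \right)} = j + j^{2}$ ($t{\left(j \right)} = j^{2} + j = j + j^{2}$)
$B t{\left(r \right)} = 38 \cdot 0 \left(1 + 0\right) = 38 \cdot 0 \cdot 1 = 38 \cdot 0 = 0$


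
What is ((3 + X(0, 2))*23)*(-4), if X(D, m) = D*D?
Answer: -276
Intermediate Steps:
X(D, m) = D**2
((3 + X(0, 2))*23)*(-4) = ((3 + 0**2)*23)*(-4) = ((3 + 0)*23)*(-4) = (3*23)*(-4) = 69*(-4) = -276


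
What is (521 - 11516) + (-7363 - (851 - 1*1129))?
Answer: -18080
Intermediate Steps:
(521 - 11516) + (-7363 - (851 - 1*1129)) = -10995 + (-7363 - (851 - 1129)) = -10995 + (-7363 - 1*(-278)) = -10995 + (-7363 + 278) = -10995 - 7085 = -18080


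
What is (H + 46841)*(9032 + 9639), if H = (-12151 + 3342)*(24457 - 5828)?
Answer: -3063089949420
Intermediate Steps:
H = -164102861 (H = -8809*18629 = -164102861)
(H + 46841)*(9032 + 9639) = (-164102861 + 46841)*(9032 + 9639) = -164056020*18671 = -3063089949420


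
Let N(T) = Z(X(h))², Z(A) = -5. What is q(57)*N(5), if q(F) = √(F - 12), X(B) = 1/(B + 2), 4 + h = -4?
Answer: 75*√5 ≈ 167.71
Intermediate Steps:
h = -8 (h = -4 - 4 = -8)
X(B) = 1/(2 + B)
q(F) = √(-12 + F)
N(T) = 25 (N(T) = (-5)² = 25)
q(57)*N(5) = √(-12 + 57)*25 = √45*25 = (3*√5)*25 = 75*√5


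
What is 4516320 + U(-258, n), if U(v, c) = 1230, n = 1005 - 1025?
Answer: 4517550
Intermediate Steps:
n = -20
4516320 + U(-258, n) = 4516320 + 1230 = 4517550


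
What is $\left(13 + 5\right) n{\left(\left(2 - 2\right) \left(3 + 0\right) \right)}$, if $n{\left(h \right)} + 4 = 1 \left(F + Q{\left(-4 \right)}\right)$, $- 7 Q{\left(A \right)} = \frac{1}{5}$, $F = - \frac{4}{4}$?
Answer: $- \frac{3168}{35} \approx -90.514$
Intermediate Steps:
$F = -1$ ($F = \left(-4\right) \frac{1}{4} = -1$)
$Q{\left(A \right)} = - \frac{1}{35}$ ($Q{\left(A \right)} = - \frac{1}{7 \cdot 5} = \left(- \frac{1}{7}\right) \frac{1}{5} = - \frac{1}{35}$)
$n{\left(h \right)} = - \frac{176}{35}$ ($n{\left(h \right)} = -4 + 1 \left(-1 - \frac{1}{35}\right) = -4 + 1 \left(- \frac{36}{35}\right) = -4 - \frac{36}{35} = - \frac{176}{35}$)
$\left(13 + 5\right) n{\left(\left(2 - 2\right) \left(3 + 0\right) \right)} = \left(13 + 5\right) \left(- \frac{176}{35}\right) = 18 \left(- \frac{176}{35}\right) = - \frac{3168}{35}$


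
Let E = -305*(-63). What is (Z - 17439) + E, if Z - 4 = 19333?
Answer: 21113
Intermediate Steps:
Z = 19337 (Z = 4 + 19333 = 19337)
E = 19215
(Z - 17439) + E = (19337 - 17439) + 19215 = 1898 + 19215 = 21113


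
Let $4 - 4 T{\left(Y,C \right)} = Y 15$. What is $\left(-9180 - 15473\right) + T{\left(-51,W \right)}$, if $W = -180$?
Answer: $- \frac{97843}{4} \approx -24461.0$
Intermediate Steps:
$T{\left(Y,C \right)} = 1 - \frac{15 Y}{4}$ ($T{\left(Y,C \right)} = 1 - \frac{Y 15}{4} = 1 - \frac{15 Y}{4}$)
$\left(-9180 - 15473\right) + T{\left(-51,W \right)} = \left(-9180 - 15473\right) + \left(1 - - \frac{765}{4}\right) = -24653 + \left(1 + \frac{765}{4}\right) = -24653 + \frac{769}{4} = - \frac{97843}{4}$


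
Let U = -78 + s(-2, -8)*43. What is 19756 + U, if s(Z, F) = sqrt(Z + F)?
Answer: 19678 + 43*I*sqrt(10) ≈ 19678.0 + 135.98*I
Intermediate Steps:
s(Z, F) = sqrt(F + Z)
U = -78 + 43*I*sqrt(10) (U = -78 + sqrt(-8 - 2)*43 = -78 + sqrt(-10)*43 = -78 + (I*sqrt(10))*43 = -78 + 43*I*sqrt(10) ≈ -78.0 + 135.98*I)
19756 + U = 19756 + (-78 + 43*I*sqrt(10)) = 19678 + 43*I*sqrt(10)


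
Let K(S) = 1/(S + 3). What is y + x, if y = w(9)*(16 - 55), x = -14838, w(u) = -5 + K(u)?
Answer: -58585/4 ≈ -14646.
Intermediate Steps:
K(S) = 1/(3 + S)
w(u) = -5 + 1/(3 + u)
y = 767/4 (y = ((-14 - 5*9)/(3 + 9))*(16 - 55) = ((-14 - 45)/12)*(-39) = ((1/12)*(-59))*(-39) = -59/12*(-39) = 767/4 ≈ 191.75)
y + x = 767/4 - 14838 = -58585/4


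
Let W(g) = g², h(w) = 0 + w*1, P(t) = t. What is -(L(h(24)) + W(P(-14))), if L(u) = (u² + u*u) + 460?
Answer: -1808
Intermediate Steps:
h(w) = w (h(w) = 0 + w = w)
L(u) = 460 + 2*u² (L(u) = (u² + u²) + 460 = 2*u² + 460 = 460 + 2*u²)
-(L(h(24)) + W(P(-14))) = -((460 + 2*24²) + (-14)²) = -((460 + 2*576) + 196) = -((460 + 1152) + 196) = -(1612 + 196) = -1*1808 = -1808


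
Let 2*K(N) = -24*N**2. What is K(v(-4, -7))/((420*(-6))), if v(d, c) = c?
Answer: 7/30 ≈ 0.23333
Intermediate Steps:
K(N) = -12*N**2 (K(N) = (-24*N**2)/2 = -12*N**2)
K(v(-4, -7))/((420*(-6))) = (-12*(-7)**2)/((420*(-6))) = -12*49/(-2520) = -588*(-1/2520) = 7/30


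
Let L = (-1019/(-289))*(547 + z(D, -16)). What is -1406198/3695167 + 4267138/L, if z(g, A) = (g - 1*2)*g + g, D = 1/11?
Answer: 551288935792044700/249181232823621 ≈ 2212.4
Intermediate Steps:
D = 1/11 ≈ 0.090909
z(g, A) = g + g*(-2 + g) (z(g, A) = (g - 2)*g + g = (-2 + g)*g + g = g*(-2 + g) + g = g + g*(-2 + g))
L = 67434363/34969 (L = (-1019/(-289))*(547 + (-1 + 1/11)/11) = (-1019*(-1/289))*(547 + (1/11)*(-10/11)) = 1019*(547 - 10/121)/289 = (1019/289)*(66177/121) = 67434363/34969 ≈ 1928.4)
-1406198/3695167 + 4267138/L = -1406198/3695167 + 4267138/(67434363/34969) = -1406198*1/3695167 + 4267138*(34969/67434363) = -1406198/3695167 + 149217548722/67434363 = 551288935792044700/249181232823621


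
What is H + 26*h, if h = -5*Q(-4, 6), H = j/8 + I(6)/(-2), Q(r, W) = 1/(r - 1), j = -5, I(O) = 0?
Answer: 203/8 ≈ 25.375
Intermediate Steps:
Q(r, W) = 1/(-1 + r)
H = -5/8 (H = -5/8 + 0/(-2) = -5*⅛ + 0*(-½) = -5/8 + 0 = -5/8 ≈ -0.62500)
h = 1 (h = -5/(-1 - 4) = -5/(-5) = -5*(-⅕) = 1)
H + 26*h = -5/8 + 26*1 = -5/8 + 26 = 203/8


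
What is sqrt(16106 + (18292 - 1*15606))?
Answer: 18*sqrt(58) ≈ 137.08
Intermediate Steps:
sqrt(16106 + (18292 - 1*15606)) = sqrt(16106 + (18292 - 15606)) = sqrt(16106 + 2686) = sqrt(18792) = 18*sqrt(58)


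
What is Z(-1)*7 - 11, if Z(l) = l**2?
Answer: -4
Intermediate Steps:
Z(-1)*7 - 11 = (-1)**2*7 - 11 = 1*7 - 11 = 7 - 11 = -4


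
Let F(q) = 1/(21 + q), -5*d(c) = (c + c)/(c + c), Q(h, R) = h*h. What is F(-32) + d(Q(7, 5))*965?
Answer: -2124/11 ≈ -193.09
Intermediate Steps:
Q(h, R) = h**2
d(c) = -1/5 (d(c) = -(c + c)/(5*(c + c)) = -2*c/(5*(2*c)) = -2*c*1/(2*c)/5 = -1/5*1 = -1/5)
F(-32) + d(Q(7, 5))*965 = 1/(21 - 32) - 1/5*965 = 1/(-11) - 193 = -1/11 - 193 = -2124/11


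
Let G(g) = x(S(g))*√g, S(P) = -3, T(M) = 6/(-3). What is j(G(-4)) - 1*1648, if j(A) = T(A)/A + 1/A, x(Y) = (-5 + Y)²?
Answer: -1648 + I/128 ≈ -1648.0 + 0.0078125*I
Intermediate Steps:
T(M) = -2 (T(M) = 6*(-⅓) = -2)
G(g) = 64*√g (G(g) = (-5 - 3)²*√g = (-8)²*√g = 64*√g)
j(A) = -1/A (j(A) = -2/A + 1/A = -1/A)
j(G(-4)) - 1*1648 = -1/(64*√(-4)) - 1*1648 = -1/(64*(2*I)) - 1648 = -1/(128*I) - 1648 = -(-1)*I/128 - 1648 = I/128 - 1648 = -1648 + I/128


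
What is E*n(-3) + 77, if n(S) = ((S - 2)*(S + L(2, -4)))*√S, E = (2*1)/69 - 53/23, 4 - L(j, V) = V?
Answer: 77 + 3925*I*√3/69 ≈ 77.0 + 98.526*I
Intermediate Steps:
L(j, V) = 4 - V
E = -157/69 (E = 2*(1/69) - 53*1/23 = 2/69 - 53/23 = -157/69 ≈ -2.2754)
n(S) = √S*(-2 + S)*(8 + S) (n(S) = ((S - 2)*(S + (4 - 1*(-4))))*√S = ((-2 + S)*(S + (4 + 4)))*√S = ((-2 + S)*(S + 8))*√S = ((-2 + S)*(8 + S))*√S = √S*(-2 + S)*(8 + S))
E*n(-3) + 77 = -157*√(-3)*(-16 + (-3)² + 6*(-3))/69 + 77 = -157*I*√3*(-16 + 9 - 18)/69 + 77 = -157*I*√3*(-25)/69 + 77 = -(-3925)*I*√3/69 + 77 = 3925*I*√3/69 + 77 = 77 + 3925*I*√3/69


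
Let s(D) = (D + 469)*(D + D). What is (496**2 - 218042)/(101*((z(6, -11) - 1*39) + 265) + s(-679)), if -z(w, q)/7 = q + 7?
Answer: 13987/155417 ≈ 0.089997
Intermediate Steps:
s(D) = 2*D*(469 + D) (s(D) = (469 + D)*(2*D) = 2*D*(469 + D))
z(w, q) = -49 - 7*q (z(w, q) = -7*(q + 7) = -7*(7 + q) = -49 - 7*q)
(496**2 - 218042)/(101*((z(6, -11) - 1*39) + 265) + s(-679)) = (496**2 - 218042)/(101*(((-49 - 7*(-11)) - 1*39) + 265) + 2*(-679)*(469 - 679)) = (246016 - 218042)/(101*(((-49 + 77) - 39) + 265) + 2*(-679)*(-210)) = 27974/(101*((28 - 39) + 265) + 285180) = 27974/(101*(-11 + 265) + 285180) = 27974/(101*254 + 285180) = 27974/(25654 + 285180) = 27974/310834 = 27974*(1/310834) = 13987/155417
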